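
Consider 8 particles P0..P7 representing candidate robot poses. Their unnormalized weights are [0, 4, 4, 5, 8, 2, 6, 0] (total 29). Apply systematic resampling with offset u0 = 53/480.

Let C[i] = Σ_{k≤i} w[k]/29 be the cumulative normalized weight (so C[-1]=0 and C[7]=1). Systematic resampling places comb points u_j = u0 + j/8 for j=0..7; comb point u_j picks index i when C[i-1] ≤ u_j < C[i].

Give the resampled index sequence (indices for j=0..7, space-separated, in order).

1 2 3 4 4 5 6 6

C = [0, 4/29, 8/29, 13/29, 21/29, 23/29, 1, 1]
j=0: u_0=53/480 ∈ [0, 4/29) → index 1
j=1: u_1=113/480 ∈ [4/29, 8/29) → index 2
j=2: u_2=173/480 ∈ [8/29, 13/29) → index 3
j=3: u_3=233/480 ∈ [13/29, 21/29) → index 4
j=4: u_4=293/480 ∈ [13/29, 21/29) → index 4
j=5: u_5=353/480 ∈ [21/29, 23/29) → index 5
j=6: u_6=413/480 ∈ [23/29, 1) → index 6
j=7: u_7=473/480 ∈ [23/29, 1) → index 6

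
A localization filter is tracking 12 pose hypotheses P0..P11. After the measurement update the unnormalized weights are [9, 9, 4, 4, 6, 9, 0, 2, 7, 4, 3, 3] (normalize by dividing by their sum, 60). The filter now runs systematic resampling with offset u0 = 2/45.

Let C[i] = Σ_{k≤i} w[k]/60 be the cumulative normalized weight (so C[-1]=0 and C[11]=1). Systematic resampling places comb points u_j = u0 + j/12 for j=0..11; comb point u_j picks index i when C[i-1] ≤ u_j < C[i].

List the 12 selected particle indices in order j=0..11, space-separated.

0 0 1 1 3 4 5 5 7 8 9 11

C = [3/20, 3/10, 11/30, 13/30, 8/15, 41/60, 41/60, 43/60, 5/6, 9/10, 19/20, 1]
j=0: u_0=2/45 ∈ [0, 3/20) → index 0
j=1: u_1=23/180 ∈ [0, 3/20) → index 0
j=2: u_2=19/90 ∈ [3/20, 3/10) → index 1
j=3: u_3=53/180 ∈ [3/20, 3/10) → index 1
j=4: u_4=17/45 ∈ [11/30, 13/30) → index 3
j=5: u_5=83/180 ∈ [13/30, 8/15) → index 4
j=6: u_6=49/90 ∈ [8/15, 41/60) → index 5
j=7: u_7=113/180 ∈ [8/15, 41/60) → index 5
j=8: u_8=32/45 ∈ [41/60, 43/60) → index 7
j=9: u_9=143/180 ∈ [43/60, 5/6) → index 8
j=10: u_10=79/90 ∈ [5/6, 9/10) → index 9
j=11: u_11=173/180 ∈ [19/20, 1) → index 11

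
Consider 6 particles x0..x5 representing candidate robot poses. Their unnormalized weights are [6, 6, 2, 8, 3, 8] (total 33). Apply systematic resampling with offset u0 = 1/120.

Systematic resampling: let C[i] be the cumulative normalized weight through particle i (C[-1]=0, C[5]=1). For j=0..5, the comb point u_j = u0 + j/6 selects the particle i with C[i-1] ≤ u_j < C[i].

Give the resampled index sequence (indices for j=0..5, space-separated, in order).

C = [2/11, 4/11, 14/33, 2/3, 25/33, 1]
j=0: u_0=1/120 ∈ [0, 2/11) → index 0
j=1: u_1=7/40 ∈ [0, 2/11) → index 0
j=2: u_2=41/120 ∈ [2/11, 4/11) → index 1
j=3: u_3=61/120 ∈ [14/33, 2/3) → index 3
j=4: u_4=27/40 ∈ [2/3, 25/33) → index 4
j=5: u_5=101/120 ∈ [25/33, 1) → index 5

0 0 1 3 4 5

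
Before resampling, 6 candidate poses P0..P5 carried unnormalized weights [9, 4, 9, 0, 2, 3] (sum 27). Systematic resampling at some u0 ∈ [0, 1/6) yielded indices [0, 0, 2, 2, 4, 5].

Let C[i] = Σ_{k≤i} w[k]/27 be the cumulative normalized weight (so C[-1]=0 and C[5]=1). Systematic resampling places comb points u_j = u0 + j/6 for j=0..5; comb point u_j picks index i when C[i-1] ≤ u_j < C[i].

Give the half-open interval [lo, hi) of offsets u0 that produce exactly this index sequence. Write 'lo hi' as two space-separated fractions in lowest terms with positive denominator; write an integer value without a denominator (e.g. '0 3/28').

4/27 1/6

C = [1/3, 13/27, 22/27, 22/27, 8/9, 1]
j=0 picked index 0: u0 ∈ [0, 1/3)
j=1 picked index 0: u0 ∈ [-1/6, 1/6)
j=2 picked index 2: u0 ∈ [4/27, 13/27)
j=3 picked index 2: u0 ∈ [-1/54, 17/54)
j=4 picked index 4: u0 ∈ [4/27, 2/9)
j=5 picked index 5: u0 ∈ [1/18, 1/6)
intersection: [4/27, 1/6)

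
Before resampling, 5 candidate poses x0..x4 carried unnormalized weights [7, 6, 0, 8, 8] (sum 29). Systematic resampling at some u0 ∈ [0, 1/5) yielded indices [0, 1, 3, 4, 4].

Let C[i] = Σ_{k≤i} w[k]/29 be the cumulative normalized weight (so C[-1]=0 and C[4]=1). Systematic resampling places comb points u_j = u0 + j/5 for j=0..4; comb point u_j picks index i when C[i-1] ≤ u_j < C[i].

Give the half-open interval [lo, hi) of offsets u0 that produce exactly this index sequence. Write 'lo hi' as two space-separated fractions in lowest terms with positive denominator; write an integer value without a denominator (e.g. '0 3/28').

18/145 1/5

C = [7/29, 13/29, 13/29, 21/29, 1]
j=0 picked index 0: u0 ∈ [0, 7/29)
j=1 picked index 1: u0 ∈ [6/145, 36/145)
j=2 picked index 3: u0 ∈ [7/145, 47/145)
j=3 picked index 4: u0 ∈ [18/145, 2/5)
j=4 picked index 4: u0 ∈ [-11/145, 1/5)
intersection: [18/145, 1/5)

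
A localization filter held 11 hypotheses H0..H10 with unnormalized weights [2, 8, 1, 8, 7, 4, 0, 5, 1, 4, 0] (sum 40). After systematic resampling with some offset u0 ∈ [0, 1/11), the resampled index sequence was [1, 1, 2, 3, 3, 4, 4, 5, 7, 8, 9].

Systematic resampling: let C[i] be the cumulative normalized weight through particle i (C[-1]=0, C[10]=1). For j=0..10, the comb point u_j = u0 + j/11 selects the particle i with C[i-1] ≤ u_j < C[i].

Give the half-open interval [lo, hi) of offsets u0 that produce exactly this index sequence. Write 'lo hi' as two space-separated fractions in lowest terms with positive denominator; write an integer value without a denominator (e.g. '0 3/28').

3/44 9/110

C = [1/20, 1/4, 11/40, 19/40, 13/20, 3/4, 3/4, 7/8, 9/10, 1, 1]
j=0 picked index 1: u0 ∈ [1/20, 1/4)
j=1 picked index 1: u0 ∈ [-9/220, 7/44)
j=2 picked index 2: u0 ∈ [3/44, 41/440)
j=3 picked index 3: u0 ∈ [1/440, 89/440)
j=4 picked index 3: u0 ∈ [-39/440, 49/440)
j=5 picked index 4: u0 ∈ [9/440, 43/220)
j=6 picked index 4: u0 ∈ [-31/440, 23/220)
j=7 picked index 5: u0 ∈ [3/220, 5/44)
j=8 picked index 7: u0 ∈ [1/44, 13/88)
j=9 picked index 8: u0 ∈ [5/88, 9/110)
j=10 picked index 9: u0 ∈ [-1/110, 1/11)
intersection: [3/44, 9/110)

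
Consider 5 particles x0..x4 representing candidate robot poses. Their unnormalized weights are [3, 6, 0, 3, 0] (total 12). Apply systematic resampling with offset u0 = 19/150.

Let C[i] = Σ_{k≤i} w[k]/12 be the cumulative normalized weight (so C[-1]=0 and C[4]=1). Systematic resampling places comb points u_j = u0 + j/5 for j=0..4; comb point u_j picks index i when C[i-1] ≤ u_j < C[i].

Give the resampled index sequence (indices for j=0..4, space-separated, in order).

0 1 1 1 3

C = [1/4, 3/4, 3/4, 1, 1]
j=0: u_0=19/150 ∈ [0, 1/4) → index 0
j=1: u_1=49/150 ∈ [1/4, 3/4) → index 1
j=2: u_2=79/150 ∈ [1/4, 3/4) → index 1
j=3: u_3=109/150 ∈ [1/4, 3/4) → index 1
j=4: u_4=139/150 ∈ [3/4, 1) → index 3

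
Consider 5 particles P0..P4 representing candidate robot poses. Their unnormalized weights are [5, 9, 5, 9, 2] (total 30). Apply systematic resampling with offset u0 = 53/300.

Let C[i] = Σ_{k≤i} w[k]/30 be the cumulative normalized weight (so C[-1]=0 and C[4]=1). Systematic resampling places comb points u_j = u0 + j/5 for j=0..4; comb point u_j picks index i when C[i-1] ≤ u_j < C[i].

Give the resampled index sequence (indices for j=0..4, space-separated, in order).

1 1 2 3 4

C = [1/6, 7/15, 19/30, 14/15, 1]
j=0: u_0=53/300 ∈ [1/6, 7/15) → index 1
j=1: u_1=113/300 ∈ [1/6, 7/15) → index 1
j=2: u_2=173/300 ∈ [7/15, 19/30) → index 2
j=3: u_3=233/300 ∈ [19/30, 14/15) → index 3
j=4: u_4=293/300 ∈ [14/15, 1) → index 4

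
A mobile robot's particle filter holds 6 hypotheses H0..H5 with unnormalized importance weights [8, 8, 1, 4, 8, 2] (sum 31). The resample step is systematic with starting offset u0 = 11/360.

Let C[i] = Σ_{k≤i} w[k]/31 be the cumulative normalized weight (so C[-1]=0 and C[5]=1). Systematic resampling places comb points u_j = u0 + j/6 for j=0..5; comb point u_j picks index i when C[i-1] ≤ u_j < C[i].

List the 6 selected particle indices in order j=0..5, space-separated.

0 0 1 2 4 4

C = [8/31, 16/31, 17/31, 21/31, 29/31, 1]
j=0: u_0=11/360 ∈ [0, 8/31) → index 0
j=1: u_1=71/360 ∈ [0, 8/31) → index 0
j=2: u_2=131/360 ∈ [8/31, 16/31) → index 1
j=3: u_3=191/360 ∈ [16/31, 17/31) → index 2
j=4: u_4=251/360 ∈ [21/31, 29/31) → index 4
j=5: u_5=311/360 ∈ [21/31, 29/31) → index 4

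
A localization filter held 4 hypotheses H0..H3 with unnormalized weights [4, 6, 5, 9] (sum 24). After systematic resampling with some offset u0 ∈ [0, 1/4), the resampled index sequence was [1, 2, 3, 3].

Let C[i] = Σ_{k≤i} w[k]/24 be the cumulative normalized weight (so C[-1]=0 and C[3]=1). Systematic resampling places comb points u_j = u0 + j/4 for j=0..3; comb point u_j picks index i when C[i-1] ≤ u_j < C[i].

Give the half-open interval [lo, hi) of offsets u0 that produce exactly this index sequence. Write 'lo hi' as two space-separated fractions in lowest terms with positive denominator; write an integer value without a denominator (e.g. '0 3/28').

C = [1/6, 5/12, 5/8, 1]
j=0 picked index 1: u0 ∈ [1/6, 5/12)
j=1 picked index 2: u0 ∈ [1/6, 3/8)
j=2 picked index 3: u0 ∈ [1/8, 1/2)
j=3 picked index 3: u0 ∈ [-1/8, 1/4)
intersection: [1/6, 1/4)

1/6 1/4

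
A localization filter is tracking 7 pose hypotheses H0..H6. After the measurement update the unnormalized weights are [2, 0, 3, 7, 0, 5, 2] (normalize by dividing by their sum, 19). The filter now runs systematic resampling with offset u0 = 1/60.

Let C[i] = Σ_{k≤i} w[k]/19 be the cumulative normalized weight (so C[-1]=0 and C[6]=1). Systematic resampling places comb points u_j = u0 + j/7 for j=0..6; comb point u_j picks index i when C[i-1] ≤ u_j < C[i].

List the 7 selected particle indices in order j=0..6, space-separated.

C = [2/19, 2/19, 5/19, 12/19, 12/19, 17/19, 1]
j=0: u_0=1/60 ∈ [0, 2/19) → index 0
j=1: u_1=67/420 ∈ [2/19, 5/19) → index 2
j=2: u_2=127/420 ∈ [5/19, 12/19) → index 3
j=3: u_3=187/420 ∈ [5/19, 12/19) → index 3
j=4: u_4=247/420 ∈ [5/19, 12/19) → index 3
j=5: u_5=307/420 ∈ [12/19, 17/19) → index 5
j=6: u_6=367/420 ∈ [12/19, 17/19) → index 5

0 2 3 3 3 5 5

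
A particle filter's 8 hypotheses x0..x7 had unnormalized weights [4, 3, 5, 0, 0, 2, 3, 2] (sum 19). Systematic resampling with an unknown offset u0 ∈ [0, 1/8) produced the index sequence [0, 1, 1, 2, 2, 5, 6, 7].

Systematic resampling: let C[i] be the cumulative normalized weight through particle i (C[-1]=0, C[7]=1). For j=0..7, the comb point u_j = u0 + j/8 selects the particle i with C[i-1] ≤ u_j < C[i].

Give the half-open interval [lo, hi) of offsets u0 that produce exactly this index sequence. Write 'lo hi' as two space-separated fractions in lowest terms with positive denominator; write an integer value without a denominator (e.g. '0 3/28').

C = [4/19, 7/19, 12/19, 12/19, 12/19, 14/19, 17/19, 1]
j=0 picked index 0: u0 ∈ [0, 4/19)
j=1 picked index 1: u0 ∈ [13/152, 37/152)
j=2 picked index 1: u0 ∈ [-3/76, 9/76)
j=3 picked index 2: u0 ∈ [-1/152, 39/152)
j=4 picked index 2: u0 ∈ [-5/38, 5/38)
j=5 picked index 5: u0 ∈ [1/152, 17/152)
j=6 picked index 6: u0 ∈ [-1/76, 11/76)
j=7 picked index 7: u0 ∈ [3/152, 1/8)
intersection: [13/152, 17/152)

13/152 17/152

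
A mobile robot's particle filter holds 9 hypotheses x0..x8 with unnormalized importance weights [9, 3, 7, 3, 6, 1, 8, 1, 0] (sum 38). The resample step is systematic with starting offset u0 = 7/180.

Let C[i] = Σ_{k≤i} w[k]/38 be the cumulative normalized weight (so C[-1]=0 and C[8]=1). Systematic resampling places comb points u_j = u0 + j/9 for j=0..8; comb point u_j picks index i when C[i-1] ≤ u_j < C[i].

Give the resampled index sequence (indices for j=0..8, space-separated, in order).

0 0 1 2 2 4 4 6 6

C = [9/38, 6/19, 1/2, 11/19, 14/19, 29/38, 37/38, 1, 1]
j=0: u_0=7/180 ∈ [0, 9/38) → index 0
j=1: u_1=3/20 ∈ [0, 9/38) → index 0
j=2: u_2=47/180 ∈ [9/38, 6/19) → index 1
j=3: u_3=67/180 ∈ [6/19, 1/2) → index 2
j=4: u_4=29/60 ∈ [6/19, 1/2) → index 2
j=5: u_5=107/180 ∈ [11/19, 14/19) → index 4
j=6: u_6=127/180 ∈ [11/19, 14/19) → index 4
j=7: u_7=49/60 ∈ [29/38, 37/38) → index 6
j=8: u_8=167/180 ∈ [29/38, 37/38) → index 6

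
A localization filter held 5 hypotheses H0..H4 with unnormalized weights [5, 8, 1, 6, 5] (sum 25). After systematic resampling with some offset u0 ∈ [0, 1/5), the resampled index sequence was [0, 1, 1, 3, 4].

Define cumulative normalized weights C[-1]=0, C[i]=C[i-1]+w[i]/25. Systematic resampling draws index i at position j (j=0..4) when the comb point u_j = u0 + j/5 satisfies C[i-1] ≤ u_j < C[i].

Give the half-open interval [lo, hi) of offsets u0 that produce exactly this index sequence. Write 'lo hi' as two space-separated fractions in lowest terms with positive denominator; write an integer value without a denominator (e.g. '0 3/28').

0 3/25

C = [1/5, 13/25, 14/25, 4/5, 1]
j=0 picked index 0: u0 ∈ [0, 1/5)
j=1 picked index 1: u0 ∈ [0, 8/25)
j=2 picked index 1: u0 ∈ [-1/5, 3/25)
j=3 picked index 3: u0 ∈ [-1/25, 1/5)
j=4 picked index 4: u0 ∈ [0, 1/5)
intersection: [0, 3/25)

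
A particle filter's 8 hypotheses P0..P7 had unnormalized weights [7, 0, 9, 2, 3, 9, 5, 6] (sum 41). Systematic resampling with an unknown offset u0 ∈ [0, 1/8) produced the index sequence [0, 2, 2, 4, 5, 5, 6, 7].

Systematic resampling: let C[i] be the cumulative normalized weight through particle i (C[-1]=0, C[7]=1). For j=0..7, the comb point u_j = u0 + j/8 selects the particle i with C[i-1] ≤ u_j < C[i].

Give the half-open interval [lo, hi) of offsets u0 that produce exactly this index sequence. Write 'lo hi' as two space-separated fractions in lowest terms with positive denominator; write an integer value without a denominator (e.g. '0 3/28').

C = [7/41, 7/41, 16/41, 18/41, 21/41, 30/41, 35/41, 1]
j=0 picked index 0: u0 ∈ [0, 7/41)
j=1 picked index 2: u0 ∈ [15/328, 87/328)
j=2 picked index 2: u0 ∈ [-13/164, 23/164)
j=3 picked index 4: u0 ∈ [21/328, 45/328)
j=4 picked index 5: u0 ∈ [1/82, 19/82)
j=5 picked index 5: u0 ∈ [-37/328, 35/328)
j=6 picked index 6: u0 ∈ [-3/164, 17/164)
j=7 picked index 7: u0 ∈ [-7/328, 1/8)
intersection: [21/328, 17/164)

21/328 17/164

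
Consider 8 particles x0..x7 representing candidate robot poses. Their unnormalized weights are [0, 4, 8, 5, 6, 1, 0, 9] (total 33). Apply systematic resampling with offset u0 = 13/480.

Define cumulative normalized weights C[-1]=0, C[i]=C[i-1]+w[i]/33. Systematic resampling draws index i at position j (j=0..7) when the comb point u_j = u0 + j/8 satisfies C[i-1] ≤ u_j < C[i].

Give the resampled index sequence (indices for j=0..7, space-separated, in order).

C = [0, 4/33, 4/11, 17/33, 23/33, 8/11, 8/11, 1]
j=0: u_0=13/480 ∈ [0, 4/33) → index 1
j=1: u_1=73/480 ∈ [4/33, 4/11) → index 2
j=2: u_2=133/480 ∈ [4/33, 4/11) → index 2
j=3: u_3=193/480 ∈ [4/11, 17/33) → index 3
j=4: u_4=253/480 ∈ [17/33, 23/33) → index 4
j=5: u_5=313/480 ∈ [17/33, 23/33) → index 4
j=6: u_6=373/480 ∈ [8/11, 1) → index 7
j=7: u_7=433/480 ∈ [8/11, 1) → index 7

1 2 2 3 4 4 7 7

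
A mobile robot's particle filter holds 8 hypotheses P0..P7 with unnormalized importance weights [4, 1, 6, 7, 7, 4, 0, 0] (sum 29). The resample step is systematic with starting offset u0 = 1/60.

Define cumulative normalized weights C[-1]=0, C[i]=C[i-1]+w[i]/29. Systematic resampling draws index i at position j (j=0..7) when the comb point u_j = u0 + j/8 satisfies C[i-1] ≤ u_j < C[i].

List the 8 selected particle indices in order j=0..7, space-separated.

0 1 2 3 3 4 4 5

C = [4/29, 5/29, 11/29, 18/29, 25/29, 1, 1, 1]
j=0: u_0=1/60 ∈ [0, 4/29) → index 0
j=1: u_1=17/120 ∈ [4/29, 5/29) → index 1
j=2: u_2=4/15 ∈ [5/29, 11/29) → index 2
j=3: u_3=47/120 ∈ [11/29, 18/29) → index 3
j=4: u_4=31/60 ∈ [11/29, 18/29) → index 3
j=5: u_5=77/120 ∈ [18/29, 25/29) → index 4
j=6: u_6=23/30 ∈ [18/29, 25/29) → index 4
j=7: u_7=107/120 ∈ [25/29, 1) → index 5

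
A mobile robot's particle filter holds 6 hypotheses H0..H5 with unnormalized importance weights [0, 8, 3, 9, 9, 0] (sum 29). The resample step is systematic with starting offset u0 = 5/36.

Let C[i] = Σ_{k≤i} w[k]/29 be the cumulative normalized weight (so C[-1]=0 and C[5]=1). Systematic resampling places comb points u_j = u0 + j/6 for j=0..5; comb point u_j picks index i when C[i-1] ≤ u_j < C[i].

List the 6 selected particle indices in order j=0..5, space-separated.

1 2 3 3 4 4

C = [0, 8/29, 11/29, 20/29, 1, 1]
j=0: u_0=5/36 ∈ [0, 8/29) → index 1
j=1: u_1=11/36 ∈ [8/29, 11/29) → index 2
j=2: u_2=17/36 ∈ [11/29, 20/29) → index 3
j=3: u_3=23/36 ∈ [11/29, 20/29) → index 3
j=4: u_4=29/36 ∈ [20/29, 1) → index 4
j=5: u_5=35/36 ∈ [20/29, 1) → index 4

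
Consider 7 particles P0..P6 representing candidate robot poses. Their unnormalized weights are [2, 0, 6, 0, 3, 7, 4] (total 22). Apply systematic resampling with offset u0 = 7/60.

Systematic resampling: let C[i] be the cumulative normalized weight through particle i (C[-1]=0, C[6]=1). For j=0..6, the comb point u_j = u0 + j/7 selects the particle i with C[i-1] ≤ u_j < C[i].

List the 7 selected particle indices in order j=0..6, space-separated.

C = [1/11, 1/11, 4/11, 4/11, 1/2, 9/11, 1]
j=0: u_0=7/60 ∈ [1/11, 4/11) → index 2
j=1: u_1=109/420 ∈ [1/11, 4/11) → index 2
j=2: u_2=169/420 ∈ [4/11, 1/2) → index 4
j=3: u_3=229/420 ∈ [1/2, 9/11) → index 5
j=4: u_4=289/420 ∈ [1/2, 9/11) → index 5
j=5: u_5=349/420 ∈ [9/11, 1) → index 6
j=6: u_6=409/420 ∈ [9/11, 1) → index 6

2 2 4 5 5 6 6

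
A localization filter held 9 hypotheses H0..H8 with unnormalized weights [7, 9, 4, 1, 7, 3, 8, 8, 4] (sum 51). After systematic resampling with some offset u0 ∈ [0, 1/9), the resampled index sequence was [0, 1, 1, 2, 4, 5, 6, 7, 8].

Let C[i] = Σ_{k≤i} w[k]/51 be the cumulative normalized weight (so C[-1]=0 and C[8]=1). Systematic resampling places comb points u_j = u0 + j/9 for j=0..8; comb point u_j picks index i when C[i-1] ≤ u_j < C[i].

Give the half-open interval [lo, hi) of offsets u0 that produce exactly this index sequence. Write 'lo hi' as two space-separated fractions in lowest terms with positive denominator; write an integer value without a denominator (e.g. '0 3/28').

5/153 8/153

C = [7/51, 16/51, 20/51, 7/17, 28/51, 31/51, 13/17, 47/51, 1]
j=0 picked index 0: u0 ∈ [0, 7/51)
j=1 picked index 1: u0 ∈ [4/153, 31/153)
j=2 picked index 1: u0 ∈ [-13/153, 14/153)
j=3 picked index 2: u0 ∈ [-1/51, 1/17)
j=4 picked index 4: u0 ∈ [-5/153, 16/153)
j=5 picked index 5: u0 ∈ [-1/153, 8/153)
j=6 picked index 6: u0 ∈ [-1/17, 5/51)
j=7 picked index 7: u0 ∈ [-2/153, 22/153)
j=8 picked index 8: u0 ∈ [5/153, 1/9)
intersection: [5/153, 8/153)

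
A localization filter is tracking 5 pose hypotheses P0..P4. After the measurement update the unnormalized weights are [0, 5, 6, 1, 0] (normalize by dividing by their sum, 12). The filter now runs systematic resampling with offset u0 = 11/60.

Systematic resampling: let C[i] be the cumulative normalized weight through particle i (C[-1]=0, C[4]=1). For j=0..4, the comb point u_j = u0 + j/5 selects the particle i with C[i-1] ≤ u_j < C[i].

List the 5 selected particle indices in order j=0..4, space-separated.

1 1 2 2 3

C = [0, 5/12, 11/12, 1, 1]
j=0: u_0=11/60 ∈ [0, 5/12) → index 1
j=1: u_1=23/60 ∈ [0, 5/12) → index 1
j=2: u_2=7/12 ∈ [5/12, 11/12) → index 2
j=3: u_3=47/60 ∈ [5/12, 11/12) → index 2
j=4: u_4=59/60 ∈ [11/12, 1) → index 3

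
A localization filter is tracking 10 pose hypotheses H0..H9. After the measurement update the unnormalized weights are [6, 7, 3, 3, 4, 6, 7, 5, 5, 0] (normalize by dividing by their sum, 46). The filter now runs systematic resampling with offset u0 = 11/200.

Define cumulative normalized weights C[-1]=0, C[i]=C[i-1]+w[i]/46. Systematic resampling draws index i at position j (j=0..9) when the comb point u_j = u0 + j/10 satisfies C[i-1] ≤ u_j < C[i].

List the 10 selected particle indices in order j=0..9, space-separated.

0 1 1 3 4 5 6 6 7 8

C = [3/23, 13/46, 8/23, 19/46, 1/2, 29/46, 18/23, 41/46, 1, 1]
j=0: u_0=11/200 ∈ [0, 3/23) → index 0
j=1: u_1=31/200 ∈ [3/23, 13/46) → index 1
j=2: u_2=51/200 ∈ [3/23, 13/46) → index 1
j=3: u_3=71/200 ∈ [8/23, 19/46) → index 3
j=4: u_4=91/200 ∈ [19/46, 1/2) → index 4
j=5: u_5=111/200 ∈ [1/2, 29/46) → index 5
j=6: u_6=131/200 ∈ [29/46, 18/23) → index 6
j=7: u_7=151/200 ∈ [29/46, 18/23) → index 6
j=8: u_8=171/200 ∈ [18/23, 41/46) → index 7
j=9: u_9=191/200 ∈ [41/46, 1) → index 8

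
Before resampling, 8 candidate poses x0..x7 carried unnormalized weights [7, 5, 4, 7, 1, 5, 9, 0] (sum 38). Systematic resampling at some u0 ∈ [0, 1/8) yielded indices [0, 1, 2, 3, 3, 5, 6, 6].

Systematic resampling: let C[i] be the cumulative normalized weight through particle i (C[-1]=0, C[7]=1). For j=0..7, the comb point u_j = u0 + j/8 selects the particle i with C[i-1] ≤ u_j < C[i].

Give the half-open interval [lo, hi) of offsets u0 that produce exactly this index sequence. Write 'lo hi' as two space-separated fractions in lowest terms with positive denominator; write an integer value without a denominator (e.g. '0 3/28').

C = [7/38, 6/19, 8/19, 23/38, 12/19, 29/38, 1, 1]
j=0 picked index 0: u0 ∈ [0, 7/38)
j=1 picked index 1: u0 ∈ [9/152, 29/152)
j=2 picked index 2: u0 ∈ [5/76, 13/76)
j=3 picked index 3: u0 ∈ [7/152, 35/152)
j=4 picked index 3: u0 ∈ [-3/38, 2/19)
j=5 picked index 5: u0 ∈ [1/152, 21/152)
j=6 picked index 6: u0 ∈ [1/76, 1/4)
j=7 picked index 6: u0 ∈ [-17/152, 1/8)
intersection: [5/76, 2/19)

5/76 2/19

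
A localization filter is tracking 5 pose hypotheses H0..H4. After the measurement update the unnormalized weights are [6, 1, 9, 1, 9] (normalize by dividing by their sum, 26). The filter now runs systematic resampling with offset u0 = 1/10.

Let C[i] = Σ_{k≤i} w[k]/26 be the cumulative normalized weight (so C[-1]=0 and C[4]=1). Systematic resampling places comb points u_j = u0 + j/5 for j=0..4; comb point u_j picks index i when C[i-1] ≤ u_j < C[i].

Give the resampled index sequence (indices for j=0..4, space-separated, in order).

0 2 2 4 4

C = [3/13, 7/26, 8/13, 17/26, 1]
j=0: u_0=1/10 ∈ [0, 3/13) → index 0
j=1: u_1=3/10 ∈ [7/26, 8/13) → index 2
j=2: u_2=1/2 ∈ [7/26, 8/13) → index 2
j=3: u_3=7/10 ∈ [17/26, 1) → index 4
j=4: u_4=9/10 ∈ [17/26, 1) → index 4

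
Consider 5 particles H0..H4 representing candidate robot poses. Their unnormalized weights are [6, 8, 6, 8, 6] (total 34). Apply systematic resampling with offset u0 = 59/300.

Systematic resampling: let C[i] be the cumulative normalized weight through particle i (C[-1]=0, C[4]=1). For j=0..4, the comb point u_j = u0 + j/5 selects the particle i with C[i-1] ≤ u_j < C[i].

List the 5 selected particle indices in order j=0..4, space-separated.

C = [3/17, 7/17, 10/17, 14/17, 1]
j=0: u_0=59/300 ∈ [3/17, 7/17) → index 1
j=1: u_1=119/300 ∈ [3/17, 7/17) → index 1
j=2: u_2=179/300 ∈ [10/17, 14/17) → index 3
j=3: u_3=239/300 ∈ [10/17, 14/17) → index 3
j=4: u_4=299/300 ∈ [14/17, 1) → index 4

1 1 3 3 4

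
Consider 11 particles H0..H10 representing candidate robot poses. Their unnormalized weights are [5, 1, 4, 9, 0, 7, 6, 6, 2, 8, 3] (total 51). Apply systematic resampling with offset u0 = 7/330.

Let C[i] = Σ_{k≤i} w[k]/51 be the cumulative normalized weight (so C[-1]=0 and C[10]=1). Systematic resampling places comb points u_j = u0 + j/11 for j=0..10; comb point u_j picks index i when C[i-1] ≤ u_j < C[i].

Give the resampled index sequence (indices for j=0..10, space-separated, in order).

C = [5/51, 2/17, 10/51, 19/51, 19/51, 26/51, 32/51, 38/51, 40/51, 16/17, 1]
j=0: u_0=7/330 ∈ [0, 5/51) → index 0
j=1: u_1=37/330 ∈ [5/51, 2/17) → index 1
j=2: u_2=67/330 ∈ [10/51, 19/51) → index 3
j=3: u_3=97/330 ∈ [10/51, 19/51) → index 3
j=4: u_4=127/330 ∈ [19/51, 26/51) → index 5
j=5: u_5=157/330 ∈ [19/51, 26/51) → index 5
j=6: u_6=17/30 ∈ [26/51, 32/51) → index 6
j=7: u_7=217/330 ∈ [32/51, 38/51) → index 7
j=8: u_8=247/330 ∈ [38/51, 40/51) → index 8
j=9: u_9=277/330 ∈ [40/51, 16/17) → index 9
j=10: u_10=307/330 ∈ [40/51, 16/17) → index 9

0 1 3 3 5 5 6 7 8 9 9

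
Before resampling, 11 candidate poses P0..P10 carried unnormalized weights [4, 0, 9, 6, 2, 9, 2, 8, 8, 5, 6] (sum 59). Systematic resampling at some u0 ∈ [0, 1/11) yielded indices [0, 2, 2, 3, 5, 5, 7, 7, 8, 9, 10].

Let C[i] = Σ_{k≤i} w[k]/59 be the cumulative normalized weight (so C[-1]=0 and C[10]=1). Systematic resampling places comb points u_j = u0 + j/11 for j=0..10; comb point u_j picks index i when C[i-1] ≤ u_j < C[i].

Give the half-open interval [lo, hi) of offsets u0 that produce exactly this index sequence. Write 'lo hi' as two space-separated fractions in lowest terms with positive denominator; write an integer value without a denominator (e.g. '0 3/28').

C = [4/59, 4/59, 13/59, 19/59, 21/59, 30/59, 32/59, 40/59, 48/59, 53/59, 1]
j=0 picked index 0: u0 ∈ [0, 4/59)
j=1 picked index 2: u0 ∈ [-15/649, 84/649)
j=2 picked index 2: u0 ∈ [-74/649, 25/649)
j=3 picked index 3: u0 ∈ [-34/649, 32/649)
j=4 picked index 5: u0 ∈ [-5/649, 94/649)
j=5 picked index 5: u0 ∈ [-64/649, 35/649)
j=6 picked index 7: u0 ∈ [-2/649, 86/649)
j=7 picked index 7: u0 ∈ [-61/649, 27/649)
j=8 picked index 8: u0 ∈ [-32/649, 56/649)
j=9 picked index 9: u0 ∈ [-3/649, 52/649)
j=10 picked index 10: u0 ∈ [-7/649, 1/11)
intersection: [0, 25/649)

0 25/649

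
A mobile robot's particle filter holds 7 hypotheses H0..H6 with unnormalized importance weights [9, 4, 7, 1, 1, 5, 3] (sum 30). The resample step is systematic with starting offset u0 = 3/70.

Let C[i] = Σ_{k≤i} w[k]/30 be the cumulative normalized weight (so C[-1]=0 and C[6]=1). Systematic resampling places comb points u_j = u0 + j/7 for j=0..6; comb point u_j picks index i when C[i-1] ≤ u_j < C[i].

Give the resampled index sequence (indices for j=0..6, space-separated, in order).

C = [3/10, 13/30, 2/3, 7/10, 11/15, 9/10, 1]
j=0: u_0=3/70 ∈ [0, 3/10) → index 0
j=1: u_1=13/70 ∈ [0, 3/10) → index 0
j=2: u_2=23/70 ∈ [3/10, 13/30) → index 1
j=3: u_3=33/70 ∈ [13/30, 2/3) → index 2
j=4: u_4=43/70 ∈ [13/30, 2/3) → index 2
j=5: u_5=53/70 ∈ [11/15, 9/10) → index 5
j=6: u_6=9/10 ∈ [9/10, 1) → index 6

0 0 1 2 2 5 6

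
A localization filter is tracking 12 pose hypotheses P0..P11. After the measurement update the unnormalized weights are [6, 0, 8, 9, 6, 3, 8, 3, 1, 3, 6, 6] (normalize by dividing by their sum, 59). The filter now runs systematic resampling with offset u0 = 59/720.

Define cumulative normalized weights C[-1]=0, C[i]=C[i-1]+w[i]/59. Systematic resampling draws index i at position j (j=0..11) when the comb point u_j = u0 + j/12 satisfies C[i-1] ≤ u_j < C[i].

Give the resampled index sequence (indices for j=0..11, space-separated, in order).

C = [6/59, 6/59, 14/59, 23/59, 29/59, 32/59, 40/59, 43/59, 44/59, 47/59, 53/59, 1]
j=0: u_0=59/720 ∈ [0, 6/59) → index 0
j=1: u_1=119/720 ∈ [6/59, 14/59) → index 2
j=2: u_2=179/720 ∈ [14/59, 23/59) → index 3
j=3: u_3=239/720 ∈ [14/59, 23/59) → index 3
j=4: u_4=299/720 ∈ [23/59, 29/59) → index 4
j=5: u_5=359/720 ∈ [29/59, 32/59) → index 5
j=6: u_6=419/720 ∈ [32/59, 40/59) → index 6
j=7: u_7=479/720 ∈ [32/59, 40/59) → index 6
j=8: u_8=539/720 ∈ [44/59, 47/59) → index 9
j=9: u_9=599/720 ∈ [47/59, 53/59) → index 10
j=10: u_10=659/720 ∈ [53/59, 1) → index 11
j=11: u_11=719/720 ∈ [53/59, 1) → index 11

0 2 3 3 4 5 6 6 9 10 11 11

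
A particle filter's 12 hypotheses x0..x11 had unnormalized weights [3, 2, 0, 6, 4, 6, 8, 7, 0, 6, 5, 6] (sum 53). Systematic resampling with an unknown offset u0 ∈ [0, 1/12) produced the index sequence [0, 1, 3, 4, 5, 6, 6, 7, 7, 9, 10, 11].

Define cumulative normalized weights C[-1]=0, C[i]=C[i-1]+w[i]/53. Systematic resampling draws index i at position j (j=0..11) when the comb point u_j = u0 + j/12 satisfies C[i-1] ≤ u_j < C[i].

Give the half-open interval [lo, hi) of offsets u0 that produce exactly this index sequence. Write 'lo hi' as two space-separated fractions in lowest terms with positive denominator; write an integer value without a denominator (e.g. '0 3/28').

C = [3/53, 5/53, 5/53, 11/53, 15/53, 21/53, 29/53, 36/53, 36/53, 42/53, 47/53, 1]
j=0 picked index 0: u0 ∈ [0, 3/53)
j=1 picked index 1: u0 ∈ [-17/636, 7/636)
j=2 picked index 3: u0 ∈ [-23/318, 13/318)
j=3 picked index 4: u0 ∈ [-9/212, 7/212)
j=4 picked index 5: u0 ∈ [-8/159, 10/159)
j=5 picked index 6: u0 ∈ [-13/636, 83/636)
j=6 picked index 6: u0 ∈ [-11/106, 5/106)
j=7 picked index 7: u0 ∈ [-23/636, 61/636)
j=8 picked index 7: u0 ∈ [-19/159, 2/159)
j=9 picked index 9: u0 ∈ [-15/212, 9/212)
j=10 picked index 10: u0 ∈ [-13/318, 17/318)
j=11 picked index 11: u0 ∈ [-19/636, 1/12)
intersection: [0, 7/636)

0 7/636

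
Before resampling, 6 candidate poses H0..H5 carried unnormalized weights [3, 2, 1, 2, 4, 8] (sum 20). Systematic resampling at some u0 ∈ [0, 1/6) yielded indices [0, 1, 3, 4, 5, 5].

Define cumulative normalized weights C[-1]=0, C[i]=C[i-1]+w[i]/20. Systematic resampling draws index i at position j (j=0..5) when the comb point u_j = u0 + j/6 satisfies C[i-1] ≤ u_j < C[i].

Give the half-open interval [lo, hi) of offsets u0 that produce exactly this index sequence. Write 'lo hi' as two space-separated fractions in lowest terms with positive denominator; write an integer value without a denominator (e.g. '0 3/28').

C = [3/20, 1/4, 3/10, 2/5, 3/5, 1]
j=0 picked index 0: u0 ∈ [0, 3/20)
j=1 picked index 1: u0 ∈ [-1/60, 1/12)
j=2 picked index 3: u0 ∈ [-1/30, 1/15)
j=3 picked index 4: u0 ∈ [-1/10, 1/10)
j=4 picked index 5: u0 ∈ [-1/15, 1/3)
j=5 picked index 5: u0 ∈ [-7/30, 1/6)
intersection: [0, 1/15)

0 1/15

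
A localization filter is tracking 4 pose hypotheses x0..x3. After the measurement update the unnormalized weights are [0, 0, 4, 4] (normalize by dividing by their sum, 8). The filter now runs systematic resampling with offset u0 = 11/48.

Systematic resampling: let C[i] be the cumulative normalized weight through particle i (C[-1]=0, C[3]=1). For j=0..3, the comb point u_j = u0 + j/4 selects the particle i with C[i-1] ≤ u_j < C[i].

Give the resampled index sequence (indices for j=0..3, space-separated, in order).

C = [0, 0, 1/2, 1]
j=0: u_0=11/48 ∈ [0, 1/2) → index 2
j=1: u_1=23/48 ∈ [0, 1/2) → index 2
j=2: u_2=35/48 ∈ [1/2, 1) → index 3
j=3: u_3=47/48 ∈ [1/2, 1) → index 3

2 2 3 3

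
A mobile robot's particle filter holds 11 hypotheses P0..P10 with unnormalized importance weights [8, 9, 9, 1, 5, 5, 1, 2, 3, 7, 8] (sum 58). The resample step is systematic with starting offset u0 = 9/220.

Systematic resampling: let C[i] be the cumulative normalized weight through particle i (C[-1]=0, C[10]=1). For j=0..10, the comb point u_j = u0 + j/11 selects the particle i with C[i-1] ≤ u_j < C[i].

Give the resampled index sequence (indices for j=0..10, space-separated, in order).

0 0 1 2 2 4 5 7 9 9 10

C = [4/29, 17/58, 13/29, 27/58, 16/29, 37/58, 19/29, 20/29, 43/58, 25/29, 1]
j=0: u_0=9/220 ∈ [0, 4/29) → index 0
j=1: u_1=29/220 ∈ [0, 4/29) → index 0
j=2: u_2=49/220 ∈ [4/29, 17/58) → index 1
j=3: u_3=69/220 ∈ [17/58, 13/29) → index 2
j=4: u_4=89/220 ∈ [17/58, 13/29) → index 2
j=5: u_5=109/220 ∈ [27/58, 16/29) → index 4
j=6: u_6=129/220 ∈ [16/29, 37/58) → index 5
j=7: u_7=149/220 ∈ [19/29, 20/29) → index 7
j=8: u_8=169/220 ∈ [43/58, 25/29) → index 9
j=9: u_9=189/220 ∈ [43/58, 25/29) → index 9
j=10: u_10=19/20 ∈ [25/29, 1) → index 10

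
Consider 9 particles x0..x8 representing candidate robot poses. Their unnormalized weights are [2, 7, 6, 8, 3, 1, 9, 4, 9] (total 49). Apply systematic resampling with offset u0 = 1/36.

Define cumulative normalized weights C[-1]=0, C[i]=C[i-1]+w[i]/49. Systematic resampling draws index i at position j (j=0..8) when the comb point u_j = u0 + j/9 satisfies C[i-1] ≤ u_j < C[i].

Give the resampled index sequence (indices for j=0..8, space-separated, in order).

0 1 2 3 4 6 6 7 8

C = [2/49, 9/49, 15/49, 23/49, 26/49, 27/49, 36/49, 40/49, 1]
j=0: u_0=1/36 ∈ [0, 2/49) → index 0
j=1: u_1=5/36 ∈ [2/49, 9/49) → index 1
j=2: u_2=1/4 ∈ [9/49, 15/49) → index 2
j=3: u_3=13/36 ∈ [15/49, 23/49) → index 3
j=4: u_4=17/36 ∈ [23/49, 26/49) → index 4
j=5: u_5=7/12 ∈ [27/49, 36/49) → index 6
j=6: u_6=25/36 ∈ [27/49, 36/49) → index 6
j=7: u_7=29/36 ∈ [36/49, 40/49) → index 7
j=8: u_8=11/12 ∈ [40/49, 1) → index 8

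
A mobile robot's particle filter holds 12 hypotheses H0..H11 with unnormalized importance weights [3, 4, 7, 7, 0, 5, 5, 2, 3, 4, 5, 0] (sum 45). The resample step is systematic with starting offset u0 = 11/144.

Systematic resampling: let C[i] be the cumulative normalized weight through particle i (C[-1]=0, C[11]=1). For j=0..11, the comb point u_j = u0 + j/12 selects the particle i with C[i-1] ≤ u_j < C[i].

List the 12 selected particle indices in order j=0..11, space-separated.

C = [1/15, 7/45, 14/45, 7/15, 7/15, 26/45, 31/45, 11/15, 4/5, 8/9, 1, 1]
j=0: u_0=11/144 ∈ [1/15, 7/45) → index 1
j=1: u_1=23/144 ∈ [7/45, 14/45) → index 2
j=2: u_2=35/144 ∈ [7/45, 14/45) → index 2
j=3: u_3=47/144 ∈ [14/45, 7/15) → index 3
j=4: u_4=59/144 ∈ [14/45, 7/15) → index 3
j=5: u_5=71/144 ∈ [7/15, 26/45) → index 5
j=6: u_6=83/144 ∈ [7/15, 26/45) → index 5
j=7: u_7=95/144 ∈ [26/45, 31/45) → index 6
j=8: u_8=107/144 ∈ [11/15, 4/5) → index 8
j=9: u_9=119/144 ∈ [4/5, 8/9) → index 9
j=10: u_10=131/144 ∈ [8/9, 1) → index 10
j=11: u_11=143/144 ∈ [8/9, 1) → index 10

1 2 2 3 3 5 5 6 8 9 10 10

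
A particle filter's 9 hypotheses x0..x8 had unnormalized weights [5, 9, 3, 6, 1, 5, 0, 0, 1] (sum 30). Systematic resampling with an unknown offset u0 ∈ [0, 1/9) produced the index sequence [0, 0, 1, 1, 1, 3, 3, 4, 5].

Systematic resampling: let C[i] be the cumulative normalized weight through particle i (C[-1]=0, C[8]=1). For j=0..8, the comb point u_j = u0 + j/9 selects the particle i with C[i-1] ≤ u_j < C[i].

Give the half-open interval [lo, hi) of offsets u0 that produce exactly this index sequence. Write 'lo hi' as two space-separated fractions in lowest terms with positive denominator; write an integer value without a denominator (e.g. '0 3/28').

C = [1/6, 7/15, 17/30, 23/30, 4/5, 29/30, 29/30, 29/30, 1]
j=0 picked index 0: u0 ∈ [0, 1/6)
j=1 picked index 0: u0 ∈ [-1/9, 1/18)
j=2 picked index 1: u0 ∈ [-1/18, 11/45)
j=3 picked index 1: u0 ∈ [-1/6, 2/15)
j=4 picked index 1: u0 ∈ [-5/18, 1/45)
j=5 picked index 3: u0 ∈ [1/90, 19/90)
j=6 picked index 3: u0 ∈ [-1/10, 1/10)
j=7 picked index 4: u0 ∈ [-1/90, 1/45)
j=8 picked index 5: u0 ∈ [-4/45, 7/90)
intersection: [1/90, 1/45)

1/90 1/45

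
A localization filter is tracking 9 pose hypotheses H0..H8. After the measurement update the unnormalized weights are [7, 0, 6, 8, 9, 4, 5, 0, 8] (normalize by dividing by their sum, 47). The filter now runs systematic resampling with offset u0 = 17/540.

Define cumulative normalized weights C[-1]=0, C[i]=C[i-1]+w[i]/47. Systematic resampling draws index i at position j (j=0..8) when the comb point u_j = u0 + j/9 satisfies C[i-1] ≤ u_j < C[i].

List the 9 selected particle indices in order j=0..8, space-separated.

0 0 2 3 4 4 5 6 8

C = [7/47, 7/47, 13/47, 21/47, 30/47, 34/47, 39/47, 39/47, 1]
j=0: u_0=17/540 ∈ [0, 7/47) → index 0
j=1: u_1=77/540 ∈ [0, 7/47) → index 0
j=2: u_2=137/540 ∈ [7/47, 13/47) → index 2
j=3: u_3=197/540 ∈ [13/47, 21/47) → index 3
j=4: u_4=257/540 ∈ [21/47, 30/47) → index 4
j=5: u_5=317/540 ∈ [21/47, 30/47) → index 4
j=6: u_6=377/540 ∈ [30/47, 34/47) → index 5
j=7: u_7=437/540 ∈ [34/47, 39/47) → index 6
j=8: u_8=497/540 ∈ [39/47, 1) → index 8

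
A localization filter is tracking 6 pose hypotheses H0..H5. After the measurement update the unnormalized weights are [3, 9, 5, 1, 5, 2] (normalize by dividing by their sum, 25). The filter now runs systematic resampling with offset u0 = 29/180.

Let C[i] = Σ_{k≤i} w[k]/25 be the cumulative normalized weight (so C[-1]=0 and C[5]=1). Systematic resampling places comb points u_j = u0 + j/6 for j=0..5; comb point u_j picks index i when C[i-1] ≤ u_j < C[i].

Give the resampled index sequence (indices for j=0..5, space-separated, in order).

C = [3/25, 12/25, 17/25, 18/25, 23/25, 1]
j=0: u_0=29/180 ∈ [3/25, 12/25) → index 1
j=1: u_1=59/180 ∈ [3/25, 12/25) → index 1
j=2: u_2=89/180 ∈ [12/25, 17/25) → index 2
j=3: u_3=119/180 ∈ [12/25, 17/25) → index 2
j=4: u_4=149/180 ∈ [18/25, 23/25) → index 4
j=5: u_5=179/180 ∈ [23/25, 1) → index 5

1 1 2 2 4 5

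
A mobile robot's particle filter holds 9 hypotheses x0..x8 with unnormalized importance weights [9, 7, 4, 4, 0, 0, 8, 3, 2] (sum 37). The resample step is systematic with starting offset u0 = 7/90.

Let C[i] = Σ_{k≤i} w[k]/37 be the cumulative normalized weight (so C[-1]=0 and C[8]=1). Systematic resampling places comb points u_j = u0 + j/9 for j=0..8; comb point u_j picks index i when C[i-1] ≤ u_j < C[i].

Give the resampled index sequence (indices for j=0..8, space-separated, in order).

C = [9/37, 16/37, 20/37, 24/37, 24/37, 24/37, 32/37, 35/37, 1]
j=0: u_0=7/90 ∈ [0, 9/37) → index 0
j=1: u_1=17/90 ∈ [0, 9/37) → index 0
j=2: u_2=3/10 ∈ [9/37, 16/37) → index 1
j=3: u_3=37/90 ∈ [9/37, 16/37) → index 1
j=4: u_4=47/90 ∈ [16/37, 20/37) → index 2
j=5: u_5=19/30 ∈ [20/37, 24/37) → index 3
j=6: u_6=67/90 ∈ [24/37, 32/37) → index 6
j=7: u_7=77/90 ∈ [24/37, 32/37) → index 6
j=8: u_8=29/30 ∈ [35/37, 1) → index 8

0 0 1 1 2 3 6 6 8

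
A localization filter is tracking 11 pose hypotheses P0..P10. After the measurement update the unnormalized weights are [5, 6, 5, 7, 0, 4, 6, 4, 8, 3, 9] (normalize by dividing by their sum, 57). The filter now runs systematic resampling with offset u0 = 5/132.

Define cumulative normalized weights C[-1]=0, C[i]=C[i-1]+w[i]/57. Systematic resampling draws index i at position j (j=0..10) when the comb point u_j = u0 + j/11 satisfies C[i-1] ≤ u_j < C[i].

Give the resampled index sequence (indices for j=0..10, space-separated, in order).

C = [5/57, 11/57, 16/57, 23/57, 23/57, 9/19, 11/19, 37/57, 15/19, 16/19, 1]
j=0: u_0=5/132 ∈ [0, 5/57) → index 0
j=1: u_1=17/132 ∈ [5/57, 11/57) → index 1
j=2: u_2=29/132 ∈ [11/57, 16/57) → index 2
j=3: u_3=41/132 ∈ [16/57, 23/57) → index 3
j=4: u_4=53/132 ∈ [16/57, 23/57) → index 3
j=5: u_5=65/132 ∈ [9/19, 11/19) → index 6
j=6: u_6=7/12 ∈ [11/19, 37/57) → index 7
j=7: u_7=89/132 ∈ [37/57, 15/19) → index 8
j=8: u_8=101/132 ∈ [37/57, 15/19) → index 8
j=9: u_9=113/132 ∈ [16/19, 1) → index 10
j=10: u_10=125/132 ∈ [16/19, 1) → index 10

0 1 2 3 3 6 7 8 8 10 10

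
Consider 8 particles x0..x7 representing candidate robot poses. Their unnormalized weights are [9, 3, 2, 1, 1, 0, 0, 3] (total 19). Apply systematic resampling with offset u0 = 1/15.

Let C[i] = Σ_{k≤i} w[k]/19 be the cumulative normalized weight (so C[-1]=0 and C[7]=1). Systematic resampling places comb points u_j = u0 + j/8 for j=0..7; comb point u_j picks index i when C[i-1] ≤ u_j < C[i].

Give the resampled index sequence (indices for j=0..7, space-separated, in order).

C = [9/19, 12/19, 14/19, 15/19, 16/19, 16/19, 16/19, 1]
j=0: u_0=1/15 ∈ [0, 9/19) → index 0
j=1: u_1=23/120 ∈ [0, 9/19) → index 0
j=2: u_2=19/60 ∈ [0, 9/19) → index 0
j=3: u_3=53/120 ∈ [0, 9/19) → index 0
j=4: u_4=17/30 ∈ [9/19, 12/19) → index 1
j=5: u_5=83/120 ∈ [12/19, 14/19) → index 2
j=6: u_6=49/60 ∈ [15/19, 16/19) → index 4
j=7: u_7=113/120 ∈ [16/19, 1) → index 7

0 0 0 0 1 2 4 7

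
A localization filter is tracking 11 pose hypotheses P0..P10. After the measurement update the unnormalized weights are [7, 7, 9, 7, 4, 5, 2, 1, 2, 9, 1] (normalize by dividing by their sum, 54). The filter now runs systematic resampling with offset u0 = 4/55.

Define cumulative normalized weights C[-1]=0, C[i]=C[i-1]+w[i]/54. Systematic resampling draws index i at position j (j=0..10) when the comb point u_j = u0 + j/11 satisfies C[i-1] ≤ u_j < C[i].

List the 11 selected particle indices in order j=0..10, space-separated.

C = [7/54, 7/27, 23/54, 5/9, 17/27, 13/18, 41/54, 7/9, 22/27, 53/54, 1]
j=0: u_0=4/55 ∈ [0, 7/54) → index 0
j=1: u_1=9/55 ∈ [7/54, 7/27) → index 1
j=2: u_2=14/55 ∈ [7/54, 7/27) → index 1
j=3: u_3=19/55 ∈ [7/27, 23/54) → index 2
j=4: u_4=24/55 ∈ [23/54, 5/9) → index 3
j=5: u_5=29/55 ∈ [23/54, 5/9) → index 3
j=6: u_6=34/55 ∈ [5/9, 17/27) → index 4
j=7: u_7=39/55 ∈ [17/27, 13/18) → index 5
j=8: u_8=4/5 ∈ [7/9, 22/27) → index 8
j=9: u_9=49/55 ∈ [22/27, 53/54) → index 9
j=10: u_10=54/55 ∈ [53/54, 1) → index 10

0 1 1 2 3 3 4 5 8 9 10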